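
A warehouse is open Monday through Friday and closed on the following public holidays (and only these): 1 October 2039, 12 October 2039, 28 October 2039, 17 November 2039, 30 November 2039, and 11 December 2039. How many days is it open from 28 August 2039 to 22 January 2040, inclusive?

28 August 2039 is a Sunday.
The range spans 148 days (inclusive of both endpoints).
148 = 7 × 21 + 1, so there are 21 full weeks plus 1 extra day.
Each full week contributes 5 weekdays (Mon–Fri): 21 × 5 = 105.
The 1 extra day is Sunday — none qualify.
Total: 105 + 0 = 105.
Holidays: 1 October 2039 (Sat); 12 October 2039 (Wed); 28 October 2039 (Fri); 17 November 2039 (Thu); 30 November 2039 (Wed); 11 December 2039 (Sun).
4 of the 6 holidays fall on weekdays; the rest are weekends and were already excluded.
Business days: 105 − 4 = 101.

101 working days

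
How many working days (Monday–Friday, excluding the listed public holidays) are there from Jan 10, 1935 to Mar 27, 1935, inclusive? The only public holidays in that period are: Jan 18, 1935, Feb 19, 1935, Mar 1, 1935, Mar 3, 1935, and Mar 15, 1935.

Jan 10, 1935 is a Thursday.
The range spans 77 days (inclusive of both endpoints).
77 = 7 × 11, so the span is exactly 11 full weeks.
Each full week contributes 5 weekdays (Mon–Fri): 11 × 5 = 55.
Holidays: Jan 18, 1935 (Fri); Feb 19, 1935 (Tue); Mar 1, 1935 (Fri); Mar 3, 1935 (Sun); Mar 15, 1935 (Fri).
4 of the 5 holidays fall on weekdays; the rest are weekends and were already excluded.
Business days: 55 − 4 = 51.

51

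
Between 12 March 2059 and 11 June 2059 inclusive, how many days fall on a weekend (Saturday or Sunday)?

12 March 2059 is a Wednesday.
That's 92 days from start to end, counting both.
92 = 7 × 13 + 1, so there are 13 full weeks plus 1 extra day.
Each full week contributes 2 weekend days (Sat, Sun): 13 × 2 = 26.
The 1 extra day is Wednesday — none qualify.
Total: 26 + 0 = 26.

26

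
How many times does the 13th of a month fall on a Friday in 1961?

The 13th falls on a Friday when the month's 13th has weekday Fri.
Jan 13 is Fri ✓; Feb 13 is Mon; Mar 13 is Mon; Apr 13 is Thu; May 13 is Sat; Jun 13 is Tue; Jul 13 is Thu; Aug 13 is Sun; Sep 13 is Wed; Oct 13 is Fri ✓; Nov 13 is Mon; Dec 13 is Wed.
Friday the 13ths: Jan, Oct.

2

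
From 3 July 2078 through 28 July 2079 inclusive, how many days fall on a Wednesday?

56 Wednesdays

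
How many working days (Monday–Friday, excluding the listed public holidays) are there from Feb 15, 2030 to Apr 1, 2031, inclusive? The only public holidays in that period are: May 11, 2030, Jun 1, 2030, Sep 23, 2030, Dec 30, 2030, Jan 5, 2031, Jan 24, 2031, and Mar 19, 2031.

289 working days

Feb 15, 2030 is a Friday.
That's 411 days from start to end, counting both.
411 = 7 × 58 + 5, so there are 58 full weeks plus 5 extra days.
Each full week contributes 5 weekdays (Mon–Fri): 58 × 5 = 290.
The 5 extra days are Fri, Sat, Sun, Mon, Tue — 3 of them qualify.
Total: 290 + 3 = 293.
Holidays: May 11, 2030 (Sat); Jun 1, 2030 (Sat); Sep 23, 2030 (Mon); Dec 30, 2030 (Mon); Jan 5, 2031 (Sun); Jan 24, 2031 (Fri); Mar 19, 2031 (Wed).
4 of the 7 holidays fall on weekdays; the rest are weekends and were already excluded.
Business days: 293 − 4 = 289.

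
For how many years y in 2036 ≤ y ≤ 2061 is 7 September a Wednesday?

Day of week of September 7 in each year:
2036: Sun, 2037: Mon, 2038: Tue, 2039: Wed ✓, 2040: Fri, 2041: Sat, 2042: Sun, 2043: Mon, 2044: Wed ✓, 2045: Thu, 2046: Fri, 2047: Sat, 2048: Mon, 2049: Tue, 2050: Wed ✓, 2051: Thu, 2052: Sat, 2053: Sun, 2054: Mon, 2055: Tue, 2056: Thu, 2057: Fri, 2058: Sat, 2059: Sun, 2060: Tue, 2061: Wed ✓
Wednesdays: 2039, 2044, 2050, 2061.

4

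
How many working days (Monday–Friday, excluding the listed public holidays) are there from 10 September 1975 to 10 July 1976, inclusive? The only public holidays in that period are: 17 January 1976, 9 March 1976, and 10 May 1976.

216 working days

10 September 1975 is a Wednesday.
From 10 September 1975 to 10 July 1976 is 305 days inclusive.
305 = 7 × 43 + 4, so there are 43 full weeks plus 4 extra days.
Each full week contributes 5 weekdays (Mon–Fri): 43 × 5 = 215.
The 4 extra days are Wed, Thu, Fri, Sat — 3 of them qualify.
Total: 215 + 3 = 218.
Holidays: 17 January 1976 (Sat); 9 March 1976 (Tue); 10 May 1976 (Mon).
2 of the 3 holidays fall on weekdays; the rest are weekends and were already excluded.
Business days: 218 − 2 = 216.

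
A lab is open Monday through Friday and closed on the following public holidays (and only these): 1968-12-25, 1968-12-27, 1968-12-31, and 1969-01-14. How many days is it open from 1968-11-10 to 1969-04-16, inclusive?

1968-11-10 is a Sunday.
The range spans 158 days (inclusive of both endpoints).
158 = 7 × 22 + 4, so there are 22 full weeks plus 4 extra days.
Each full week contributes 5 weekdays (Mon–Fri): 22 × 5 = 110.
The 4 extra days are Sun, Mon, Tue, Wed — 3 of them qualify.
Total: 110 + 3 = 113.
Holidays: 1968-12-25 (Wed); 1968-12-27 (Fri); 1968-12-31 (Tue); 1969-01-14 (Tue).
All 4 holidays fall on weekdays, so subtract 4.
Business days: 113 − 4 = 109.

109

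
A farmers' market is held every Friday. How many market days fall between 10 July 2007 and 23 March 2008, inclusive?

10 July 2007 is a Tuesday.
That's 258 days from start to end, counting both.
258 = 7 × 36 + 6, so there are 36 full weeks plus 6 extra days.
Each full week contributes one Friday: 36 so far.
The 6 extra days are Tuesday, Wednesday, Thursday, Friday, Saturday, Sunday — 1 of them qualifies.
Total: 36 + 1 = 37.

37 Fridays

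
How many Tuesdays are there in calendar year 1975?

January 1, 1975 is a Wednesday.
That's 365 days from start to end, counting both.
365 = 7 × 52 + 1, so there are 52 full weeks plus 1 extra day.
Each full week contributes one Tuesday: 52 so far.
The 1 extra day is Wednesday — none qualify.
Total: 52 + 0 = 52.

52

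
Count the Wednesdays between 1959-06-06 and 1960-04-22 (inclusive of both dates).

1959-06-06 is a Saturday.
From 1959-06-06 to 1960-04-22 is 322 days inclusive.
322 = 7 × 46, so the span is exactly 46 full weeks.
Each full week contributes one Wednesday: 46 so far.
Total: 46.

46 Wednesdays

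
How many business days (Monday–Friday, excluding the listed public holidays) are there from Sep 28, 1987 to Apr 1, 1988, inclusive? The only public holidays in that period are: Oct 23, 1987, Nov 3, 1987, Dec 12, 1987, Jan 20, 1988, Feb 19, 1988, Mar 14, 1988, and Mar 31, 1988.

129 business days

Sep 28, 1987 is a Monday.
That's 187 days from start to end, counting both.
187 = 7 × 26 + 5, so there are 26 full weeks plus 5 extra days.
Each full week contributes 5 weekdays (Mon–Fri): 26 × 5 = 130.
The 5 extra days are Mon, Tue, Wed, Thu, Fri — 5 of them qualify.
Total: 130 + 5 = 135.
Holidays: Oct 23, 1987 (Fri); Nov 3, 1987 (Tue); Dec 12, 1987 (Sat); Jan 20, 1988 (Wed); Feb 19, 1988 (Fri); Mar 14, 1988 (Mon); Mar 31, 1988 (Thu).
6 of the 7 holidays fall on weekdays; the rest are weekends and were already excluded.
Business days: 135 − 6 = 129.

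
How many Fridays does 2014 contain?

52

2014-01-01 is a Wednesday.
That's 365 days from start to end, counting both.
365 = 7 × 52 + 1, so there are 52 full weeks plus 1 extra day.
Each full week contributes one Friday: 52 so far.
The 1 extra day is Wednesday — none qualify.
Total: 52 + 0 = 52.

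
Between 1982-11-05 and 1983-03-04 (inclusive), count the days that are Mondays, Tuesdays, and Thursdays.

1982-11-05 is a Friday.
The range spans 120 days (inclusive of both endpoints).
120 = 7 × 17 + 1, so there are 17 full weeks plus 1 extra day.
Each full week contributes 3 days from the set (Mon, Tue, Thu): 17 × 3 = 51.
The 1 extra day is Fri — none qualify.
Total: 51 + 0 = 51.

51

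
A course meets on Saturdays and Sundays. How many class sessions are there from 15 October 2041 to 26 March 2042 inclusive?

15 October 2041 is a Tuesday.
That's 163 days from start to end, counting both.
163 = 7 × 23 + 2, so there are 23 full weeks plus 2 extra days.
Each full week contributes 2 days from the set (Sat, Sun): 23 × 2 = 46.
The 2 extra days are Tuesday, Wednesday — none qualify.
Total: 46 + 0 = 46.

46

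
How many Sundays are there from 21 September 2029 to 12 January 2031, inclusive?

21 September 2029 is a Friday.
The range spans 479 days (inclusive of both endpoints).
479 = 7 × 68 + 3, so there are 68 full weeks plus 3 extra days.
Each full week contributes one Sunday: 68 so far.
The 3 extra days are Friday, Saturday, Sunday — 1 of them qualifies.
Total: 68 + 1 = 69.

69 Sundays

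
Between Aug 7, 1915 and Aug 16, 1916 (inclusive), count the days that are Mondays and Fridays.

Aug 7, 1915 is a Saturday.
That's 376 days from start to end, counting both.
376 = 7 × 53 + 5, so there are 53 full weeks plus 5 extra days.
Each full week contributes 2 days from the set (Mon, Fri): 53 × 2 = 106.
The 5 extra days are Sat, Sun, Mon, Tue, Wed — 1 of them qualifies.
Total: 106 + 1 = 107.

107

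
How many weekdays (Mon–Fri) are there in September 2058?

Sep 1, 2058 is a Sunday.
The range spans 30 days (inclusive of both endpoints).
30 = 7 × 4 + 2, so there are 4 full weeks plus 2 extra days.
Each full week contributes 5 weekdays (Mon–Fri): 4 × 5 = 20.
The 2 extra days are Sun, Mon — 1 of them qualifies.
Total: 20 + 1 = 21.

21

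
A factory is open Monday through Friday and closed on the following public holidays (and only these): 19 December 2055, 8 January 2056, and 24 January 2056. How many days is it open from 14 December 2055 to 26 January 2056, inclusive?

14 December 2055 is a Tuesday.
The range spans 44 days (inclusive of both endpoints).
44 = 7 × 6 + 2, so there are 6 full weeks plus 2 extra days.
Each full week contributes 5 weekdays (Mon–Fri): 6 × 5 = 30.
The 2 extra days are Tuesday, Wednesday — 2 of them qualify.
Total: 30 + 2 = 32.
Holidays: 19 December 2055 (Sun); 8 January 2056 (Sat); 24 January 2056 (Mon).
1 of the 3 holidays fall on weekdays; the rest are weekends and were already excluded.
Business days: 32 − 1 = 31.

31 working days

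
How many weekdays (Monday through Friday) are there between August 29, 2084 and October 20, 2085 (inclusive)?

August 29, 2084 is a Tuesday.
That's 418 days from start to end, counting both.
418 = 7 × 59 + 5, so there are 59 full weeks plus 5 extra days.
Each full week contributes 5 weekdays (Mon–Fri): 59 × 5 = 295.
The 5 extra days are Tuesday, Wednesday, Thursday, Friday, Saturday — 4 of them qualify.
Total: 295 + 4 = 299.

299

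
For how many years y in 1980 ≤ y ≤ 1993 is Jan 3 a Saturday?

Day of week of January 3 in each year:
1980: Thu, 1981: Sat ✓, 1982: Sun, 1983: Mon, 1984: Tue, 1985: Thu, 1986: Fri, 1987: Sat ✓, 1988: Sun, 1989: Tue, 1990: Wed, 1991: Thu, 1992: Fri, 1993: Sun
Saturdays: 1981, 1987.

2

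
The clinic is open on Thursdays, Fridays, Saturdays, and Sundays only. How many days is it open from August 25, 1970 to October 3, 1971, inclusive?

232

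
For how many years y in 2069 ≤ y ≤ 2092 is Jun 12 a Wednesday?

Day of week of June 12 in each year:
2069: Wed ✓, 2070: Thu, 2071: Fri, 2072: Sun, 2073: Mon, 2074: Tue, 2075: Wed ✓, 2076: Fri, 2077: Sat, 2078: Sun, 2079: Mon, 2080: Wed ✓, 2081: Thu, 2082: Fri, 2083: Sat, 2084: Mon, 2085: Tue, 2086: Wed ✓, 2087: Thu, 2088: Sat, 2089: Sun, 2090: Mon, 2091: Tue, 2092: Thu
Wednesdays: 2069, 2075, 2080, 2086.

4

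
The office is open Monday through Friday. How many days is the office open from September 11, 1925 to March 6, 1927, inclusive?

386

September 11, 1925 is a Friday.
From September 11, 1925 to March 6, 1927 is 542 days inclusive.
542 = 7 × 77 + 3, so there are 77 full weeks plus 3 extra days.
Each full week contributes 5 weekdays (Mon–Fri): 77 × 5 = 385.
The 3 extra days are Fri, Sat, Sun — 1 of them qualifies.
Total: 385 + 1 = 386.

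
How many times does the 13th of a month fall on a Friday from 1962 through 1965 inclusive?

7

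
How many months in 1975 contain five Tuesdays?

A month has five Tuesdays exactly when Tuesday falls within its first (length − 28) days.
Jan: 31 days, starts Wed → 5 of Wed, Thu, Fri
Feb: 28 days, starts Sat → 5 of (none)
Mar: 31 days, starts Sat → 5 of Sat, Sun, Mon
Apr: 30 days, starts Tue → 5 of Tue, Wed ✓
May: 31 days, starts Thu → 5 of Thu, Fri, Sat
Jun: 30 days, starts Sun → 5 of Sun, Mon
Jul: 31 days, starts Tue → 5 of Tue, Wed, Thu ✓
Aug: 31 days, starts Fri → 5 of Fri, Sat, Sun
Sep: 30 days, starts Mon → 5 of Mon, Tue ✓
Oct: 31 days, starts Wed → 5 of Wed, Thu, Fri
Nov: 30 days, starts Sat → 5 of Sat, Sun
Dec: 31 days, starts Mon → 5 of Mon, Tue, Wed ✓
Months with five Tuesdays: Apr, Jul, Sep, Dec.

4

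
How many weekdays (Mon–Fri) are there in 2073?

1 January 2073 is a Sunday.
From 1 January 2073 to 31 December 2073 is 365 days inclusive.
365 = 7 × 52 + 1, so there are 52 full weeks plus 1 extra day.
Each full week contributes 5 weekdays (Mon–Fri): 52 × 5 = 260.
The 1 extra day is Sunday — none qualify.
Total: 260 + 0 = 260.

260 weekdays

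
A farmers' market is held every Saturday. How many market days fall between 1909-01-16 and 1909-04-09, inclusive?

1909-01-16 is a Saturday.
From 1909-01-16 to 1909-04-09 is 84 days inclusive.
84 = 7 × 12, so the span is exactly 12 full weeks.
Each full week contributes one Saturday: 12 so far.
Total: 12.

12 Saturdays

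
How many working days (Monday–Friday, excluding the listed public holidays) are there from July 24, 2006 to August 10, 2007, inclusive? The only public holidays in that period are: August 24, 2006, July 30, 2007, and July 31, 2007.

272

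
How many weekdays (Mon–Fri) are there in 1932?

261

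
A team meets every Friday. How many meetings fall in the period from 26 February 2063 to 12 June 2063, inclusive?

26 February 2063 is a Monday.
The range spans 107 days (inclusive of both endpoints).
107 = 7 × 15 + 2, so there are 15 full weeks plus 2 extra days.
Each full week contributes one Friday: 15 so far.
The 2 extra days are Monday, Tuesday — none qualify.
Total: 15 + 0 = 15.

15 Fridays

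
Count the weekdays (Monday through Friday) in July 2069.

23 weekdays

2069-07-01 is a Monday.
From 2069-07-01 to 2069-07-31 is 31 days inclusive.
31 = 7 × 4 + 3, so there are 4 full weeks plus 3 extra days.
Each full week contributes 5 weekdays (Mon–Fri): 4 × 5 = 20.
The 3 extra days are Mon, Tue, Wed — 3 of them qualify.
Total: 20 + 3 = 23.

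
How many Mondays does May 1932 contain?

May 1, 1932 is a Sunday.
The range spans 31 days (inclusive of both endpoints).
31 = 7 × 4 + 3, so there are 4 full weeks plus 3 extra days.
Each full week contributes one Monday: 4 so far.
The 3 extra days are Sunday, Monday, Tuesday — 1 of them qualifies.
Total: 4 + 1 = 5.

5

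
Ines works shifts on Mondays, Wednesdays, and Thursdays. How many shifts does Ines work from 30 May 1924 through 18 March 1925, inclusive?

125

30 May 1924 is a Friday.
From 30 May 1924 to 18 March 1925 is 293 days inclusive.
293 = 7 × 41 + 6, so there are 41 full weeks plus 6 extra days.
Each full week contributes 3 days from the set (Mon, Wed, Thu): 41 × 3 = 123.
The 6 extra days are Fri, Sat, Sun, Mon, Tue, Wed — 2 of them qualify.
Total: 123 + 2 = 125.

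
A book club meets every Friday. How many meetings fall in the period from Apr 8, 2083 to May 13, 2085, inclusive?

Apr 8, 2083 is a Thursday.
From Apr 8, 2083 to May 13, 2085 is 767 days inclusive.
767 = 7 × 109 + 4, so there are 109 full weeks plus 4 extra days.
Each full week contributes one Friday: 109 so far.
The 4 extra days are Thu, Fri, Sat, Sun — 1 of them qualifies.
Total: 109 + 1 = 110.

110 Fridays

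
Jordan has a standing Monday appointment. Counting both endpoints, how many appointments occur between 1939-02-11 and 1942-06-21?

175

1939-02-11 is a Saturday.
From 1939-02-11 to 1942-06-21 is 1227 days inclusive.
1227 = 7 × 175 + 2, so there are 175 full weeks plus 2 extra days.
Each full week contributes one Monday: 175 so far.
The 2 extra days are Sat, Sun — none qualify.
Total: 175 + 0 = 175.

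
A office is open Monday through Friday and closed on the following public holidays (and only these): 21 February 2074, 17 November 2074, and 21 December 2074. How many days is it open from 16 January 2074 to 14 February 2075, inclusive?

16 January 2074 is a Tuesday.
From 16 January 2074 to 14 February 2075 is 395 days inclusive.
395 = 7 × 56 + 3, so there are 56 full weeks plus 3 extra days.
Each full week contributes 5 weekdays (Mon–Fri): 56 × 5 = 280.
The 3 extra days are Tue, Wed, Thu — 3 of them qualify.
Total: 280 + 3 = 283.
Holidays: 21 February 2074 (Wed); 17 November 2074 (Sat); 21 December 2074 (Fri).
2 of the 3 holidays fall on weekdays; the rest are weekends and were already excluded.
Business days: 283 − 2 = 281.

281 business days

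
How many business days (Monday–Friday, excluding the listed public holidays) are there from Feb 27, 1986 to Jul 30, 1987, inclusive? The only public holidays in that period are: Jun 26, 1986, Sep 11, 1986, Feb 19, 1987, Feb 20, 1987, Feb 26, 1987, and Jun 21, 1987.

366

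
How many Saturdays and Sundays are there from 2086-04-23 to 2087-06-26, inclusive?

122

2086-04-23 is a Tuesday.
That's 430 days from start to end, counting both.
430 = 7 × 61 + 3, so there are 61 full weeks plus 3 extra days.
Each full week contributes 2 weekend days (Sat, Sun): 61 × 2 = 122.
The 3 extra days are Tue, Wed, Thu — none qualify.
Total: 122 + 0 = 122.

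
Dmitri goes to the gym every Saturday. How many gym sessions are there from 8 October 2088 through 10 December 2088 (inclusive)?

9

8 October 2088 is a Friday.
From 8 October 2088 to 10 December 2088 is 64 days inclusive.
64 = 7 × 9 + 1, so there are 9 full weeks plus 1 extra day.
Each full week contributes one Saturday: 9 so far.
The 1 extra day is Fri — none qualify.
Total: 9 + 0 = 9.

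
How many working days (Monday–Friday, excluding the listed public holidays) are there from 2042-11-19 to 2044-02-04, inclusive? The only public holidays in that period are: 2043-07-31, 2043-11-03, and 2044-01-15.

2042-11-19 is a Wednesday.
From 2042-11-19 to 2044-02-04 is 443 days inclusive.
443 = 7 × 63 + 2, so there are 63 full weeks plus 2 extra days.
Each full week contributes 5 weekdays (Mon–Fri): 63 × 5 = 315.
The 2 extra days are Wednesday, Thursday — 2 of them qualify.
Total: 315 + 2 = 317.
Holidays: 2043-07-31 (Fri); 2043-11-03 (Tue); 2044-01-15 (Fri).
All 3 holidays fall on weekdays, so subtract 3.
Business days: 317 − 3 = 314.

314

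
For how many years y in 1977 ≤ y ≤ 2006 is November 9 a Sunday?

4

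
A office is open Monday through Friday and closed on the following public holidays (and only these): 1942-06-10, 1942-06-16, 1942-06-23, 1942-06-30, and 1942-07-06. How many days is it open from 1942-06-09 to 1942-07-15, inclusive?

1942-06-09 is a Tuesday.
That's 37 days from start to end, counting both.
37 = 7 × 5 + 2, so there are 5 full weeks plus 2 extra days.
Each full week contributes 5 weekdays (Mon–Fri): 5 × 5 = 25.
The 2 extra days are Tue, Wed — 2 of them qualify.
Total: 25 + 2 = 27.
Holidays: 1942-06-10 (Wed); 1942-06-16 (Tue); 1942-06-23 (Tue); 1942-06-30 (Tue); 1942-07-06 (Mon).
All 5 holidays fall on weekdays, so subtract 5.
Business days: 27 − 5 = 22.

22 business days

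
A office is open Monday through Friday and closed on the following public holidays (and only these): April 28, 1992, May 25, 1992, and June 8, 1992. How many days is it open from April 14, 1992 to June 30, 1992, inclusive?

April 14, 1992 is a Tuesday.
From April 14, 1992 to June 30, 1992 is 78 days inclusive.
78 = 7 × 11 + 1, so there are 11 full weeks plus 1 extra day.
Each full week contributes 5 weekdays (Mon–Fri): 11 × 5 = 55.
The 1 extra day is Tuesday — 1 of them qualifies.
Total: 55 + 1 = 56.
Holidays: April 28, 1992 (Tue); May 25, 1992 (Mon); June 8, 1992 (Mon).
All 3 holidays fall on weekdays, so subtract 3.
Business days: 56 − 3 = 53.

53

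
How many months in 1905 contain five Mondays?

4

A month has five Mondays exactly when Monday falls within its first (length − 28) days.
Jan: 31 days, starts Sun → 5 of Sun, Mon, Tue ✓
Feb: 28 days, starts Wed → 5 of (none)
Mar: 31 days, starts Wed → 5 of Wed, Thu, Fri
Apr: 30 days, starts Sat → 5 of Sat, Sun
May: 31 days, starts Mon → 5 of Mon, Tue, Wed ✓
Jun: 30 days, starts Thu → 5 of Thu, Fri
Jul: 31 days, starts Sat → 5 of Sat, Sun, Mon ✓
Aug: 31 days, starts Tue → 5 of Tue, Wed, Thu
Sep: 30 days, starts Fri → 5 of Fri, Sat
Oct: 31 days, starts Sun → 5 of Sun, Mon, Tue ✓
Nov: 30 days, starts Wed → 5 of Wed, Thu
Dec: 31 days, starts Fri → 5 of Fri, Sat, Sun
Months with five Mondays: Jan, May, Jul, Oct.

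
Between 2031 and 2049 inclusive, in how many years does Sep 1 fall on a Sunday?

2

Day of week of September 1 in each year:
2031: Mon, 2032: Wed, 2033: Thu, 2034: Fri, 2035: Sat, 2036: Mon, 2037: Tue, 2038: Wed, 2039: Thu, 2040: Sat, 2041: Sun ✓, 2042: Mon, 2043: Tue, 2044: Thu, 2045: Fri, 2046: Sat, 2047: Sun ✓, 2048: Tue, 2049: Wed
Sundays: 2041, 2047.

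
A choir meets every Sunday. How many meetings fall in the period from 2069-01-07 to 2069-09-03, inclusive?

2069-01-07 is a Monday.
From 2069-01-07 to 2069-09-03 is 240 days inclusive.
240 = 7 × 34 + 2, so there are 34 full weeks plus 2 extra days.
Each full week contributes one Sunday: 34 so far.
The 2 extra days are Monday, Tuesday — none qualify.
Total: 34 + 0 = 34.

34 Sundays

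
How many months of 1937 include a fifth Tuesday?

A month has five Tuesdays exactly when Tuesday falls within its first (length − 28) days.
Jan: 31 days, starts Fri → 5 of Fri, Sat, Sun
Feb: 28 days, starts Mon → 5 of (none)
Mar: 31 days, starts Mon → 5 of Mon, Tue, Wed ✓
Apr: 30 days, starts Thu → 5 of Thu, Fri
May: 31 days, starts Sat → 5 of Sat, Sun, Mon
Jun: 30 days, starts Tue → 5 of Tue, Wed ✓
Jul: 31 days, starts Thu → 5 of Thu, Fri, Sat
Aug: 31 days, starts Sun → 5 of Sun, Mon, Tue ✓
Sep: 30 days, starts Wed → 5 of Wed, Thu
Oct: 31 days, starts Fri → 5 of Fri, Sat, Sun
Nov: 30 days, starts Mon → 5 of Mon, Tue ✓
Dec: 31 days, starts Wed → 5 of Wed, Thu, Fri
Months with five Tuesdays: Mar, Jun, Aug, Nov.

4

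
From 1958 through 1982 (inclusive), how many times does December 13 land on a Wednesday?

Day of week of December 13 in each year:
1958: Sat, 1959: Sun, 1960: Tue, 1961: Wed ✓, 1962: Thu, 1963: Fri, 1964: Sun, 1965: Mon, 1966: Tue, 1967: Wed ✓, 1968: Fri, 1969: Sat, 1970: Sun, 1971: Mon, 1972: Wed ✓, 1973: Thu, 1974: Fri, 1975: Sat, 1976: Mon, 1977: Tue, 1978: Wed ✓, 1979: Thu, 1980: Sat, 1981: Sun, 1982: Mon
Wednesdays: 1961, 1967, 1972, 1978.

4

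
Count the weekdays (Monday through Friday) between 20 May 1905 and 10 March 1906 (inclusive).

210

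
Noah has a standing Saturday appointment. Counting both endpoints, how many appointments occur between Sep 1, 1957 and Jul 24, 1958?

Sep 1, 1957 is a Sunday.
The range spans 327 days (inclusive of both endpoints).
327 = 7 × 46 + 5, so there are 46 full weeks plus 5 extra days.
Each full week contributes one Saturday: 46 so far.
The 5 extra days are Sunday, Monday, Tuesday, Wednesday, Thursday — none qualify.
Total: 46 + 0 = 46.

46 Saturdays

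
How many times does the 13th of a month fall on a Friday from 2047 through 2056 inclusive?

16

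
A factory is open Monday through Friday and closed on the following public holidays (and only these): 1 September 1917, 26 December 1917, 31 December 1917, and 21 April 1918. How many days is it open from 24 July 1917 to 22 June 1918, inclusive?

237

24 July 1917 is a Tuesday.
From 24 July 1917 to 22 June 1918 is 334 days inclusive.
334 = 7 × 47 + 5, so there are 47 full weeks plus 5 extra days.
Each full week contributes 5 weekdays (Mon–Fri): 47 × 5 = 235.
The 5 extra days are Tue, Wed, Thu, Fri, Sat — 4 of them qualify.
Total: 235 + 4 = 239.
Holidays: 1 September 1917 (Sat); 26 December 1917 (Wed); 31 December 1917 (Mon); 21 April 1918 (Sun).
2 of the 4 holidays fall on weekdays; the rest are weekends and were already excluded.
Business days: 239 − 2 = 237.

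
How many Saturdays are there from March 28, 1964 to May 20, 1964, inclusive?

8 Saturdays

March 28, 1964 is a Saturday.
From March 28, 1964 to May 20, 1964 is 54 days inclusive.
54 = 7 × 7 + 5, so there are 7 full weeks plus 5 extra days.
Each full week contributes one Saturday: 7 so far.
The 5 extra days are Sat, Sun, Mon, Tue, Wed — 1 of them qualifies.
Total: 7 + 1 = 8.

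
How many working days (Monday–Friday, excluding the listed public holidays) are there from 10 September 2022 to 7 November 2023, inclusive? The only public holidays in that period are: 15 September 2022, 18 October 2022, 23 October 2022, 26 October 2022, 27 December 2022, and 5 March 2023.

298 working days

10 September 2022 is a Saturday.
The range spans 424 days (inclusive of both endpoints).
424 = 7 × 60 + 4, so there are 60 full weeks plus 4 extra days.
Each full week contributes 5 weekdays (Mon–Fri): 60 × 5 = 300.
The 4 extra days are Sat, Sun, Mon, Tue — 2 of them qualify.
Total: 300 + 2 = 302.
Holidays: 15 September 2022 (Thu); 18 October 2022 (Tue); 23 October 2022 (Sun); 26 October 2022 (Wed); 27 December 2022 (Tue); 5 March 2023 (Sun).
4 of the 6 holidays fall on weekdays; the rest are weekends and were already excluded.
Business days: 302 − 4 = 298.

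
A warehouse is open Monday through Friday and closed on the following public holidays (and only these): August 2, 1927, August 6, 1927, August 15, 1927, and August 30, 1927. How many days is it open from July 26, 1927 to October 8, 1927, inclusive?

51 working days

July 26, 1927 is a Tuesday.
From July 26, 1927 to October 8, 1927 is 75 days inclusive.
75 = 7 × 10 + 5, so there are 10 full weeks plus 5 extra days.
Each full week contributes 5 weekdays (Mon–Fri): 10 × 5 = 50.
The 5 extra days are Tue, Wed, Thu, Fri, Sat — 4 of them qualify.
Total: 50 + 4 = 54.
Holidays: August 2, 1927 (Tue); August 6, 1927 (Sat); August 15, 1927 (Mon); August 30, 1927 (Tue).
3 of the 4 holidays fall on weekdays; the rest are weekends and were already excluded.
Business days: 54 − 3 = 51.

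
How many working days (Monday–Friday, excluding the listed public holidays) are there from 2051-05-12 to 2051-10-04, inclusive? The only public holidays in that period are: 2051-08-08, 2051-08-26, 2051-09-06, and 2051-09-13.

101

2051-05-12 is a Friday.
From 2051-05-12 to 2051-10-04 is 146 days inclusive.
146 = 7 × 20 + 6, so there are 20 full weeks plus 6 extra days.
Each full week contributes 5 weekdays (Mon–Fri): 20 × 5 = 100.
The 6 extra days are Fri, Sat, Sun, Mon, Tue, Wed — 4 of them qualify.
Total: 100 + 4 = 104.
Holidays: 2051-08-08 (Tue); 2051-08-26 (Sat); 2051-09-06 (Wed); 2051-09-13 (Wed).
3 of the 4 holidays fall on weekdays; the rest are weekends and were already excluded.
Business days: 104 − 3 = 101.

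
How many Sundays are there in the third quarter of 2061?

July 1, 2061 is a Friday.
The range spans 92 days (inclusive of both endpoints).
92 = 7 × 13 + 1, so there are 13 full weeks plus 1 extra day.
Each full week contributes one Sunday: 13 so far.
The 1 extra day is Friday — none qualify.
Total: 13 + 0 = 13.

13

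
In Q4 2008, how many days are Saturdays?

13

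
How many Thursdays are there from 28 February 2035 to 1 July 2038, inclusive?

28 February 2035 is a Wednesday.
The range spans 1220 days (inclusive of both endpoints).
1220 = 7 × 174 + 2, so there are 174 full weeks plus 2 extra days.
Each full week contributes one Thursday: 174 so far.
The 2 extra days are Wednesday, Thursday — 1 of them qualifies.
Total: 174 + 1 = 175.

175 Thursdays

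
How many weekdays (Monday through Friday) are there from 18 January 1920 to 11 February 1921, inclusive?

18 January 1920 is a Sunday.
That's 391 days from start to end, counting both.
391 = 7 × 55 + 6, so there are 55 full weeks plus 6 extra days.
Each full week contributes 5 weekdays (Mon–Fri): 55 × 5 = 275.
The 6 extra days are Sunday, Monday, Tuesday, Wednesday, Thursday, Friday — 5 of them qualify.
Total: 275 + 5 = 280.

280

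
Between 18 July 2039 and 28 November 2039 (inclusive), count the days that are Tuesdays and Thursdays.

38

18 July 2039 is a Monday.
From 18 July 2039 to 28 November 2039 is 134 days inclusive.
134 = 7 × 19 + 1, so there are 19 full weeks plus 1 extra day.
Each full week contributes 2 days from the set (Tue, Thu): 19 × 2 = 38.
The 1 extra day is Mon — none qualify.
Total: 38 + 0 = 38.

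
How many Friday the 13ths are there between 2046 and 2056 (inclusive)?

Friday-the-13ths by year:
2046: Apr, Jul
2047: Sep, Dec
2048: Mar, Nov
2049: Aug
2050: May
2051: Jan, Oct
2052: Sep, Dec
2053: Jun
2054: Feb, Mar, Nov
2055: Aug
2056: Oct

18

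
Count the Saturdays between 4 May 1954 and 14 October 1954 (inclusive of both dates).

4 May 1954 is a Tuesday.
The range spans 164 days (inclusive of both endpoints).
164 = 7 × 23 + 3, so there are 23 full weeks plus 3 extra days.
Each full week contributes one Saturday: 23 so far.
The 3 extra days are Tuesday, Wednesday, Thursday — none qualify.
Total: 23 + 0 = 23.

23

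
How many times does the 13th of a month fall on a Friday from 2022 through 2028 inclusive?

11

Friday-the-13ths by year:
2022: May
2023: Jan, Oct
2024: Sep, Dec
2025: Jun
2026: Feb, Mar, Nov
2027: Aug
2028: Oct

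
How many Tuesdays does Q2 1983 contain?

13

Apr 1, 1983 is a Friday.
That's 91 days from start to end, counting both.
91 = 7 × 13, so the span is exactly 13 full weeks.
Each full week contributes one Tuesday: 13 so far.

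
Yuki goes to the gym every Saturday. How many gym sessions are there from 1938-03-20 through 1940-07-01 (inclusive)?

119 Saturdays

1938-03-20 is a Sunday.
The range spans 835 days (inclusive of both endpoints).
835 = 7 × 119 + 2, so there are 119 full weeks plus 2 extra days.
Each full week contributes one Saturday: 119 so far.
The 2 extra days are Sun, Mon — none qualify.
Total: 119 + 0 = 119.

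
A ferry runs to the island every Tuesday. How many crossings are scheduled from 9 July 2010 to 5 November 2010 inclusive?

17

9 July 2010 is a Friday.
From 9 July 2010 to 5 November 2010 is 120 days inclusive.
120 = 7 × 17 + 1, so there are 17 full weeks plus 1 extra day.
Each full week contributes one Tuesday: 17 so far.
The 1 extra day is Friday — none qualify.
Total: 17 + 0 = 17.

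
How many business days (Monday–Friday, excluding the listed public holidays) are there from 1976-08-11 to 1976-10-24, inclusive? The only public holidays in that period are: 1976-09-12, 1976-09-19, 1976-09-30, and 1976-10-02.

52 business days

1976-08-11 is a Wednesday.
The range spans 75 days (inclusive of both endpoints).
75 = 7 × 10 + 5, so there are 10 full weeks plus 5 extra days.
Each full week contributes 5 weekdays (Mon–Fri): 10 × 5 = 50.
The 5 extra days are Wed, Thu, Fri, Sat, Sun — 3 of them qualify.
Total: 50 + 3 = 53.
Holidays: 1976-09-12 (Sun); 1976-09-19 (Sun); 1976-09-30 (Thu); 1976-10-02 (Sat).
1 of the 4 holidays fall on weekdays; the rest are weekends and were already excluded.
Business days: 53 − 1 = 52.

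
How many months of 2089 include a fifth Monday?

A month has five Mondays exactly when Monday falls within its first (length − 28) days.
Jan: 31 days, starts Sat → 5 of Sat, Sun, Mon ✓
Feb: 28 days, starts Tue → 5 of (none)
Mar: 31 days, starts Tue → 5 of Tue, Wed, Thu
Apr: 30 days, starts Fri → 5 of Fri, Sat
May: 31 days, starts Sun → 5 of Sun, Mon, Tue ✓
Jun: 30 days, starts Wed → 5 of Wed, Thu
Jul: 31 days, starts Fri → 5 of Fri, Sat, Sun
Aug: 31 days, starts Mon → 5 of Mon, Tue, Wed ✓
Sep: 30 days, starts Thu → 5 of Thu, Fri
Oct: 31 days, starts Sat → 5 of Sat, Sun, Mon ✓
Nov: 30 days, starts Tue → 5 of Tue, Wed
Dec: 31 days, starts Thu → 5 of Thu, Fri, Sat
Months with five Mondays: Jan, May, Aug, Oct.

4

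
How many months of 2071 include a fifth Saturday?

4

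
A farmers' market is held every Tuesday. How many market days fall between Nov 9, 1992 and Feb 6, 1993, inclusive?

13

Nov 9, 1992 is a Monday.
The range spans 90 days (inclusive of both endpoints).
90 = 7 × 12 + 6, so there are 12 full weeks plus 6 extra days.
Each full week contributes one Tuesday: 12 so far.
The 6 extra days are Monday, Tuesday, Wednesday, Thursday, Friday, Saturday — 1 of them qualifies.
Total: 12 + 1 = 13.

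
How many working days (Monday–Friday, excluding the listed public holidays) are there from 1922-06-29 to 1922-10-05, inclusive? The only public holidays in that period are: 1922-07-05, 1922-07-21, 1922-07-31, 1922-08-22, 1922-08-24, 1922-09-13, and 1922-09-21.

1922-06-29 is a Thursday.
The range spans 99 days (inclusive of both endpoints).
99 = 7 × 14 + 1, so there are 14 full weeks plus 1 extra day.
Each full week contributes 5 weekdays (Mon–Fri): 14 × 5 = 70.
The 1 extra day is Thu — 1 of them qualifies.
Total: 70 + 1 = 71.
Holidays: 1922-07-05 (Wed); 1922-07-21 (Fri); 1922-07-31 (Mon); 1922-08-22 (Tue); 1922-08-24 (Thu); 1922-09-13 (Wed); 1922-09-21 (Thu).
All 7 holidays fall on weekdays, so subtract 7.
Business days: 71 − 7 = 64.

64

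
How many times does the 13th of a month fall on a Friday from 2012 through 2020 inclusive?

Friday-the-13ths by year:
2012: Jan, Apr, Jul
2013: Sep, Dec
2014: Jun
2015: Feb, Mar, Nov
2016: May
2017: Jan, Oct
2018: Apr, Jul
2019: Sep, Dec
2020: Mar, Nov

18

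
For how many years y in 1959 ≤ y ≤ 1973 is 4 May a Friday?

Day of week of May 4 in each year:
1959: Mon, 1960: Wed, 1961: Thu, 1962: Fri ✓, 1963: Sat, 1964: Mon, 1965: Tue, 1966: Wed, 1967: Thu, 1968: Sat, 1969: Sun, 1970: Mon, 1971: Tue, 1972: Thu, 1973: Fri ✓
Fridays: 1962, 1973.

2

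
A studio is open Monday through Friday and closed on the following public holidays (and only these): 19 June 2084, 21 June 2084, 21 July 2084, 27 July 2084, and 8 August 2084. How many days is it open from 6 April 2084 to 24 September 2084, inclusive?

117

6 April 2084 is a Thursday.
From 6 April 2084 to 24 September 2084 is 172 days inclusive.
172 = 7 × 24 + 4, so there are 24 full weeks plus 4 extra days.
Each full week contributes 5 weekdays (Mon–Fri): 24 × 5 = 120.
The 4 extra days are Thu, Fri, Sat, Sun — 2 of them qualify.
Total: 120 + 2 = 122.
Holidays: 19 June 2084 (Mon); 21 June 2084 (Wed); 21 July 2084 (Fri); 27 July 2084 (Thu); 8 August 2084 (Tue).
All 5 holidays fall on weekdays, so subtract 5.
Business days: 122 − 5 = 117.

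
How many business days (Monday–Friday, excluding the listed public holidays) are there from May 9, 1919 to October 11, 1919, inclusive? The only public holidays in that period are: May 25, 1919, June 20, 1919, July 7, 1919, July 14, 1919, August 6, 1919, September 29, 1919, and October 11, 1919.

May 9, 1919 is a Friday.
That's 156 days from start to end, counting both.
156 = 7 × 22 + 2, so there are 22 full weeks plus 2 extra days.
Each full week contributes 5 weekdays (Mon–Fri): 22 × 5 = 110.
The 2 extra days are Friday, Saturday — 1 of them qualifies.
Total: 110 + 1 = 111.
Holidays: May 25, 1919 (Sun); June 20, 1919 (Fri); July 7, 1919 (Mon); July 14, 1919 (Mon); August 6, 1919 (Wed); September 29, 1919 (Mon); October 11, 1919 (Sat).
5 of the 7 holidays fall on weekdays; the rest are weekends and were already excluded.
Business days: 111 − 5 = 106.

106 business days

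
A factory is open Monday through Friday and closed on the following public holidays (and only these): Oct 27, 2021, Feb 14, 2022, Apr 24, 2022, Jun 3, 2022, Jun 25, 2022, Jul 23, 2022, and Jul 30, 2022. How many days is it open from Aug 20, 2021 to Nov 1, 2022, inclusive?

Aug 20, 2021 is a Friday.
That's 439 days from start to end, counting both.
439 = 7 × 62 + 5, so there are 62 full weeks plus 5 extra days.
Each full week contributes 5 weekdays (Mon–Fri): 62 × 5 = 310.
The 5 extra days are Friday, Saturday, Sunday, Monday, Tuesday — 3 of them qualify.
Total: 310 + 3 = 313.
Holidays: Oct 27, 2021 (Wed); Feb 14, 2022 (Mon); Apr 24, 2022 (Sun); Jun 3, 2022 (Fri); Jun 25, 2022 (Sat); Jul 23, 2022 (Sat); Jul 30, 2022 (Sat).
3 of the 7 holidays fall on weekdays; the rest are weekends and were already excluded.
Business days: 313 − 3 = 310.

310 working days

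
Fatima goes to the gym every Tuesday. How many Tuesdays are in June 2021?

2021-06-01 is a Tuesday.
The range spans 30 days (inclusive of both endpoints).
30 = 7 × 4 + 2, so there are 4 full weeks plus 2 extra days.
Each full week contributes one Tuesday: 4 so far.
The 2 extra days are Tuesday, Wednesday — 1 of them qualifies.
Total: 4 + 1 = 5.

5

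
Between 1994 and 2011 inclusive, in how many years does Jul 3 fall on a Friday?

Day of week of July 3 in each year:
1994: Sun, 1995: Mon, 1996: Wed, 1997: Thu, 1998: Fri ✓, 1999: Sat, 2000: Mon, 2001: Tue, 2002: Wed, 2003: Thu, 2004: Sat, 2005: Sun, 2006: Mon, 2007: Tue, 2008: Thu, 2009: Fri ✓, 2010: Sat, 2011: Sun
Fridays: 1998, 2009.

2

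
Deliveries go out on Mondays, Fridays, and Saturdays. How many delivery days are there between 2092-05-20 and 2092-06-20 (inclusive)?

2092-05-20 is a Tuesday.
That's 32 days from start to end, counting both.
32 = 7 × 4 + 4, so there are 4 full weeks plus 4 extra days.
Each full week contributes 3 days from the set (Mon, Fri, Sat): 4 × 3 = 12.
The 4 extra days are Tue, Wed, Thu, Fri — 1 of them qualifies.
Total: 12 + 1 = 13.

13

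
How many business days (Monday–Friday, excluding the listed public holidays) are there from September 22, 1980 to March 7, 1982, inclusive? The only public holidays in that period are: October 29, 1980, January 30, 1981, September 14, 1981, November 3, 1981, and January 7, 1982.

375 business days

September 22, 1980 is a Monday.
From September 22, 1980 to March 7, 1982 is 532 days inclusive.
532 = 7 × 76, so the span is exactly 76 full weeks.
Each full week contributes 5 weekdays (Mon–Fri): 76 × 5 = 380.
Total: 380.
Holidays: October 29, 1980 (Wed); January 30, 1981 (Fri); September 14, 1981 (Mon); November 3, 1981 (Tue); January 7, 1982 (Thu).
All 5 holidays fall on weekdays, so subtract 5.
Business days: 380 − 5 = 375.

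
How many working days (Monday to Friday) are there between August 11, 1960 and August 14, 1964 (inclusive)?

August 11, 1960 is a Thursday.
That's 1465 days from start to end, counting both.
1465 = 7 × 209 + 2, so there are 209 full weeks plus 2 extra days.
Each full week contributes 5 weekdays (Mon–Fri): 209 × 5 = 1045.
The 2 extra days are Thu, Fri — 2 of them qualify.
Total: 1045 + 2 = 1047.

1047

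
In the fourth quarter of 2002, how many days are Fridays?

13

October 1, 2002 is a Tuesday.
From October 1, 2002 to December 31, 2002 is 92 days inclusive.
92 = 7 × 13 + 1, so there are 13 full weeks plus 1 extra day.
Each full week contributes one Friday: 13 so far.
The 1 extra day is Tuesday — none qualify.
Total: 13 + 0 = 13.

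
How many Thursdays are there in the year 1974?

1 January 1974 is a Tuesday.
The range spans 365 days (inclusive of both endpoints).
365 = 7 × 52 + 1, so there are 52 full weeks plus 1 extra day.
Each full week contributes one Thursday: 52 so far.
The 1 extra day is Tuesday — none qualify.
Total: 52 + 0 = 52.

52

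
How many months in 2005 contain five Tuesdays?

A month has five Tuesdays exactly when Tuesday falls within its first (length − 28) days.
Jan: 31 days, starts Sat → 5 of Sat, Sun, Mon
Feb: 28 days, starts Tue → 5 of (none)
Mar: 31 days, starts Tue → 5 of Tue, Wed, Thu ✓
Apr: 30 days, starts Fri → 5 of Fri, Sat
May: 31 days, starts Sun → 5 of Sun, Mon, Tue ✓
Jun: 30 days, starts Wed → 5 of Wed, Thu
Jul: 31 days, starts Fri → 5 of Fri, Sat, Sun
Aug: 31 days, starts Mon → 5 of Mon, Tue, Wed ✓
Sep: 30 days, starts Thu → 5 of Thu, Fri
Oct: 31 days, starts Sat → 5 of Sat, Sun, Mon
Nov: 30 days, starts Tue → 5 of Tue, Wed ✓
Dec: 31 days, starts Thu → 5 of Thu, Fri, Sat
Months with five Tuesdays: Mar, May, Aug, Nov.

4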